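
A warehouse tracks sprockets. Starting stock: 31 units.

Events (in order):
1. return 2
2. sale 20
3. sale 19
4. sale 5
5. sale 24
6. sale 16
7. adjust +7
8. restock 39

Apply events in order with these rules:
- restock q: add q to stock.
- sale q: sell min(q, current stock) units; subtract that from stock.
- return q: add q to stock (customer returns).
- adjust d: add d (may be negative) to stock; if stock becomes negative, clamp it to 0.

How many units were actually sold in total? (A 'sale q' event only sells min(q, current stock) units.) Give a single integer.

Answer: 33

Derivation:
Processing events:
Start: stock = 31
  Event 1 (return 2): 31 + 2 = 33
  Event 2 (sale 20): sell min(20,33)=20. stock: 33 - 20 = 13. total_sold = 20
  Event 3 (sale 19): sell min(19,13)=13. stock: 13 - 13 = 0. total_sold = 33
  Event 4 (sale 5): sell min(5,0)=0. stock: 0 - 0 = 0. total_sold = 33
  Event 5 (sale 24): sell min(24,0)=0. stock: 0 - 0 = 0. total_sold = 33
  Event 6 (sale 16): sell min(16,0)=0. stock: 0 - 0 = 0. total_sold = 33
  Event 7 (adjust +7): 0 + 7 = 7
  Event 8 (restock 39): 7 + 39 = 46
Final: stock = 46, total_sold = 33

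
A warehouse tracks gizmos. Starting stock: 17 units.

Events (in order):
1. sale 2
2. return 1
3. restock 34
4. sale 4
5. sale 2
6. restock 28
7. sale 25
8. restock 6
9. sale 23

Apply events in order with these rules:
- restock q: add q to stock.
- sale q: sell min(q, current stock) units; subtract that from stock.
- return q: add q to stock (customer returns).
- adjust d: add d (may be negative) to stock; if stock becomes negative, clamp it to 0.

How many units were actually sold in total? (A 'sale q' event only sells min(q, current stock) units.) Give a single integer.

Answer: 56

Derivation:
Processing events:
Start: stock = 17
  Event 1 (sale 2): sell min(2,17)=2. stock: 17 - 2 = 15. total_sold = 2
  Event 2 (return 1): 15 + 1 = 16
  Event 3 (restock 34): 16 + 34 = 50
  Event 4 (sale 4): sell min(4,50)=4. stock: 50 - 4 = 46. total_sold = 6
  Event 5 (sale 2): sell min(2,46)=2. stock: 46 - 2 = 44. total_sold = 8
  Event 6 (restock 28): 44 + 28 = 72
  Event 7 (sale 25): sell min(25,72)=25. stock: 72 - 25 = 47. total_sold = 33
  Event 8 (restock 6): 47 + 6 = 53
  Event 9 (sale 23): sell min(23,53)=23. stock: 53 - 23 = 30. total_sold = 56
Final: stock = 30, total_sold = 56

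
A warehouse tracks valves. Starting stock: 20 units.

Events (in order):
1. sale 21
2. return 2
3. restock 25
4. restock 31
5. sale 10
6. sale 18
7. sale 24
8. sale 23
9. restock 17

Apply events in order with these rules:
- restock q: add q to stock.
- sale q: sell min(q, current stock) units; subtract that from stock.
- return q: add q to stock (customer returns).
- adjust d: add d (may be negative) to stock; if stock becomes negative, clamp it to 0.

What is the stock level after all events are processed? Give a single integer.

Processing events:
Start: stock = 20
  Event 1 (sale 21): sell min(21,20)=20. stock: 20 - 20 = 0. total_sold = 20
  Event 2 (return 2): 0 + 2 = 2
  Event 3 (restock 25): 2 + 25 = 27
  Event 4 (restock 31): 27 + 31 = 58
  Event 5 (sale 10): sell min(10,58)=10. stock: 58 - 10 = 48. total_sold = 30
  Event 6 (sale 18): sell min(18,48)=18. stock: 48 - 18 = 30. total_sold = 48
  Event 7 (sale 24): sell min(24,30)=24. stock: 30 - 24 = 6. total_sold = 72
  Event 8 (sale 23): sell min(23,6)=6. stock: 6 - 6 = 0. total_sold = 78
  Event 9 (restock 17): 0 + 17 = 17
Final: stock = 17, total_sold = 78

Answer: 17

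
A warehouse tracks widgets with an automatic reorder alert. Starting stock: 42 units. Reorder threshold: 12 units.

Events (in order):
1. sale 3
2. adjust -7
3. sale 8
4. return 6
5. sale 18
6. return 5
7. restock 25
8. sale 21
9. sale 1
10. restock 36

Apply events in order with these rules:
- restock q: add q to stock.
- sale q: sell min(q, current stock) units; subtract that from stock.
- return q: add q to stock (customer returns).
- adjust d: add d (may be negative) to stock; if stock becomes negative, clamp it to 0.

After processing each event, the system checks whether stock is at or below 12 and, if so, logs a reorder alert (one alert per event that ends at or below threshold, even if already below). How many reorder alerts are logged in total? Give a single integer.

Answer: 1

Derivation:
Processing events:
Start: stock = 42
  Event 1 (sale 3): sell min(3,42)=3. stock: 42 - 3 = 39. total_sold = 3
  Event 2 (adjust -7): 39 + -7 = 32
  Event 3 (sale 8): sell min(8,32)=8. stock: 32 - 8 = 24. total_sold = 11
  Event 4 (return 6): 24 + 6 = 30
  Event 5 (sale 18): sell min(18,30)=18. stock: 30 - 18 = 12. total_sold = 29
  Event 6 (return 5): 12 + 5 = 17
  Event 7 (restock 25): 17 + 25 = 42
  Event 8 (sale 21): sell min(21,42)=21. stock: 42 - 21 = 21. total_sold = 50
  Event 9 (sale 1): sell min(1,21)=1. stock: 21 - 1 = 20. total_sold = 51
  Event 10 (restock 36): 20 + 36 = 56
Final: stock = 56, total_sold = 51

Checking against threshold 12:
  After event 1: stock=39 > 12
  After event 2: stock=32 > 12
  After event 3: stock=24 > 12
  After event 4: stock=30 > 12
  After event 5: stock=12 <= 12 -> ALERT
  After event 6: stock=17 > 12
  After event 7: stock=42 > 12
  After event 8: stock=21 > 12
  After event 9: stock=20 > 12
  After event 10: stock=56 > 12
Alert events: [5]. Count = 1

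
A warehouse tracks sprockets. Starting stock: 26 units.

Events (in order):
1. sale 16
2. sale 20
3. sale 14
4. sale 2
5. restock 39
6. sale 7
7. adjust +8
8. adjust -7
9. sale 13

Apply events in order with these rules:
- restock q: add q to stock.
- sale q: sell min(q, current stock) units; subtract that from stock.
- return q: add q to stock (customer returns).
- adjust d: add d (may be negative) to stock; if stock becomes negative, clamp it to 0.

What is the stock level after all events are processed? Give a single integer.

Processing events:
Start: stock = 26
  Event 1 (sale 16): sell min(16,26)=16. stock: 26 - 16 = 10. total_sold = 16
  Event 2 (sale 20): sell min(20,10)=10. stock: 10 - 10 = 0. total_sold = 26
  Event 3 (sale 14): sell min(14,0)=0. stock: 0 - 0 = 0. total_sold = 26
  Event 4 (sale 2): sell min(2,0)=0. stock: 0 - 0 = 0. total_sold = 26
  Event 5 (restock 39): 0 + 39 = 39
  Event 6 (sale 7): sell min(7,39)=7. stock: 39 - 7 = 32. total_sold = 33
  Event 7 (adjust +8): 32 + 8 = 40
  Event 8 (adjust -7): 40 + -7 = 33
  Event 9 (sale 13): sell min(13,33)=13. stock: 33 - 13 = 20. total_sold = 46
Final: stock = 20, total_sold = 46

Answer: 20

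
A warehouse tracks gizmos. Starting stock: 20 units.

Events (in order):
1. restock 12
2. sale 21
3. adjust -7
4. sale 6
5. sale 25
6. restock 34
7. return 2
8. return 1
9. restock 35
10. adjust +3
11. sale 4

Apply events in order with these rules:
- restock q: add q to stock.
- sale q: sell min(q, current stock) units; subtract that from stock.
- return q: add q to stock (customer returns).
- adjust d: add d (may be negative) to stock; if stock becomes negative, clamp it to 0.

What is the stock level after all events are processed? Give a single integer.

Processing events:
Start: stock = 20
  Event 1 (restock 12): 20 + 12 = 32
  Event 2 (sale 21): sell min(21,32)=21. stock: 32 - 21 = 11. total_sold = 21
  Event 3 (adjust -7): 11 + -7 = 4
  Event 4 (sale 6): sell min(6,4)=4. stock: 4 - 4 = 0. total_sold = 25
  Event 5 (sale 25): sell min(25,0)=0. stock: 0 - 0 = 0. total_sold = 25
  Event 6 (restock 34): 0 + 34 = 34
  Event 7 (return 2): 34 + 2 = 36
  Event 8 (return 1): 36 + 1 = 37
  Event 9 (restock 35): 37 + 35 = 72
  Event 10 (adjust +3): 72 + 3 = 75
  Event 11 (sale 4): sell min(4,75)=4. stock: 75 - 4 = 71. total_sold = 29
Final: stock = 71, total_sold = 29

Answer: 71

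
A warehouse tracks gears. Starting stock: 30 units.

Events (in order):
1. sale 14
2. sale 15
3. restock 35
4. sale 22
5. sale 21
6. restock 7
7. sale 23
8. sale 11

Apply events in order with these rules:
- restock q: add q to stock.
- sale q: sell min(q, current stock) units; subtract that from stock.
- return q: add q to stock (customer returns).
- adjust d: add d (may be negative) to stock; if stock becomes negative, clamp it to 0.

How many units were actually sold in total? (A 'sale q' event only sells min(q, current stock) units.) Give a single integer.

Processing events:
Start: stock = 30
  Event 1 (sale 14): sell min(14,30)=14. stock: 30 - 14 = 16. total_sold = 14
  Event 2 (sale 15): sell min(15,16)=15. stock: 16 - 15 = 1. total_sold = 29
  Event 3 (restock 35): 1 + 35 = 36
  Event 4 (sale 22): sell min(22,36)=22. stock: 36 - 22 = 14. total_sold = 51
  Event 5 (sale 21): sell min(21,14)=14. stock: 14 - 14 = 0. total_sold = 65
  Event 6 (restock 7): 0 + 7 = 7
  Event 7 (sale 23): sell min(23,7)=7. stock: 7 - 7 = 0. total_sold = 72
  Event 8 (sale 11): sell min(11,0)=0. stock: 0 - 0 = 0. total_sold = 72
Final: stock = 0, total_sold = 72

Answer: 72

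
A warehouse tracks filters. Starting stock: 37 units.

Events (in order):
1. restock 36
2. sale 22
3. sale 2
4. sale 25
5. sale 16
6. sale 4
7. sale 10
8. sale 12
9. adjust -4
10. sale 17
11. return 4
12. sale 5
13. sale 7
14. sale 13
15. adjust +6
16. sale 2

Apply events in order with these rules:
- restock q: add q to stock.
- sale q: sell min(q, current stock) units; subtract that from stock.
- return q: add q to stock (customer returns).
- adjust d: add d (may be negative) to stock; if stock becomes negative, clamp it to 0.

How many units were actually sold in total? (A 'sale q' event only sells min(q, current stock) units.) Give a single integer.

Answer: 79

Derivation:
Processing events:
Start: stock = 37
  Event 1 (restock 36): 37 + 36 = 73
  Event 2 (sale 22): sell min(22,73)=22. stock: 73 - 22 = 51. total_sold = 22
  Event 3 (sale 2): sell min(2,51)=2. stock: 51 - 2 = 49. total_sold = 24
  Event 4 (sale 25): sell min(25,49)=25. stock: 49 - 25 = 24. total_sold = 49
  Event 5 (sale 16): sell min(16,24)=16. stock: 24 - 16 = 8. total_sold = 65
  Event 6 (sale 4): sell min(4,8)=4. stock: 8 - 4 = 4. total_sold = 69
  Event 7 (sale 10): sell min(10,4)=4. stock: 4 - 4 = 0. total_sold = 73
  Event 8 (sale 12): sell min(12,0)=0. stock: 0 - 0 = 0. total_sold = 73
  Event 9 (adjust -4): 0 + -4 = 0 (clamped to 0)
  Event 10 (sale 17): sell min(17,0)=0. stock: 0 - 0 = 0. total_sold = 73
  Event 11 (return 4): 0 + 4 = 4
  Event 12 (sale 5): sell min(5,4)=4. stock: 4 - 4 = 0. total_sold = 77
  Event 13 (sale 7): sell min(7,0)=0. stock: 0 - 0 = 0. total_sold = 77
  Event 14 (sale 13): sell min(13,0)=0. stock: 0 - 0 = 0. total_sold = 77
  Event 15 (adjust +6): 0 + 6 = 6
  Event 16 (sale 2): sell min(2,6)=2. stock: 6 - 2 = 4. total_sold = 79
Final: stock = 4, total_sold = 79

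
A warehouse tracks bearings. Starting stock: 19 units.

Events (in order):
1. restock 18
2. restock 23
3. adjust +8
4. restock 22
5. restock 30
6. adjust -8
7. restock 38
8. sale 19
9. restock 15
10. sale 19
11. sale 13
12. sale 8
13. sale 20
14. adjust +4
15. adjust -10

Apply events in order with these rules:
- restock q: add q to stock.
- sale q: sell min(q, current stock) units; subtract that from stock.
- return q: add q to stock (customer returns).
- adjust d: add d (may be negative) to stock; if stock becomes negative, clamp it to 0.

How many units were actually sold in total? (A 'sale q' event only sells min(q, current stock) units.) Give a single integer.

Answer: 79

Derivation:
Processing events:
Start: stock = 19
  Event 1 (restock 18): 19 + 18 = 37
  Event 2 (restock 23): 37 + 23 = 60
  Event 3 (adjust +8): 60 + 8 = 68
  Event 4 (restock 22): 68 + 22 = 90
  Event 5 (restock 30): 90 + 30 = 120
  Event 6 (adjust -8): 120 + -8 = 112
  Event 7 (restock 38): 112 + 38 = 150
  Event 8 (sale 19): sell min(19,150)=19. stock: 150 - 19 = 131. total_sold = 19
  Event 9 (restock 15): 131 + 15 = 146
  Event 10 (sale 19): sell min(19,146)=19. stock: 146 - 19 = 127. total_sold = 38
  Event 11 (sale 13): sell min(13,127)=13. stock: 127 - 13 = 114. total_sold = 51
  Event 12 (sale 8): sell min(8,114)=8. stock: 114 - 8 = 106. total_sold = 59
  Event 13 (sale 20): sell min(20,106)=20. stock: 106 - 20 = 86. total_sold = 79
  Event 14 (adjust +4): 86 + 4 = 90
  Event 15 (adjust -10): 90 + -10 = 80
Final: stock = 80, total_sold = 79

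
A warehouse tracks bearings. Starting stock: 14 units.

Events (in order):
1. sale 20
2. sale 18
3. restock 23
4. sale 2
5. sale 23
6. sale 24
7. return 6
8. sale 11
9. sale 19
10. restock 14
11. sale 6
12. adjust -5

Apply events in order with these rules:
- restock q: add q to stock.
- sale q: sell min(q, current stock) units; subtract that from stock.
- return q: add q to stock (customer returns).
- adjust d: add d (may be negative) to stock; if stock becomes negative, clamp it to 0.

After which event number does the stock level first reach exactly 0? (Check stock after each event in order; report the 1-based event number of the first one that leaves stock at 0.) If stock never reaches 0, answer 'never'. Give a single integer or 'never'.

Processing events:
Start: stock = 14
  Event 1 (sale 20): sell min(20,14)=14. stock: 14 - 14 = 0. total_sold = 14
  Event 2 (sale 18): sell min(18,0)=0. stock: 0 - 0 = 0. total_sold = 14
  Event 3 (restock 23): 0 + 23 = 23
  Event 4 (sale 2): sell min(2,23)=2. stock: 23 - 2 = 21. total_sold = 16
  Event 5 (sale 23): sell min(23,21)=21. stock: 21 - 21 = 0. total_sold = 37
  Event 6 (sale 24): sell min(24,0)=0. stock: 0 - 0 = 0. total_sold = 37
  Event 7 (return 6): 0 + 6 = 6
  Event 8 (sale 11): sell min(11,6)=6. stock: 6 - 6 = 0. total_sold = 43
  Event 9 (sale 19): sell min(19,0)=0. stock: 0 - 0 = 0. total_sold = 43
  Event 10 (restock 14): 0 + 14 = 14
  Event 11 (sale 6): sell min(6,14)=6. stock: 14 - 6 = 8. total_sold = 49
  Event 12 (adjust -5): 8 + -5 = 3
Final: stock = 3, total_sold = 49

First zero at event 1.

Answer: 1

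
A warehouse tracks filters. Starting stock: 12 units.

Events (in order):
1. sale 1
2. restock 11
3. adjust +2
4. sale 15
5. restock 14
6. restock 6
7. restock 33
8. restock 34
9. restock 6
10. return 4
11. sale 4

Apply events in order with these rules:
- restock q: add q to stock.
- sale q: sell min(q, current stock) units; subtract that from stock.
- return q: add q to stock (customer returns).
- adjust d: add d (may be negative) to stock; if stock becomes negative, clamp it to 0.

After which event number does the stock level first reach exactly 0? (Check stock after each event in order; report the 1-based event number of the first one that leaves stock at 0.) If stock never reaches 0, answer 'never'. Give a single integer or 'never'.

Answer: never

Derivation:
Processing events:
Start: stock = 12
  Event 1 (sale 1): sell min(1,12)=1. stock: 12 - 1 = 11. total_sold = 1
  Event 2 (restock 11): 11 + 11 = 22
  Event 3 (adjust +2): 22 + 2 = 24
  Event 4 (sale 15): sell min(15,24)=15. stock: 24 - 15 = 9. total_sold = 16
  Event 5 (restock 14): 9 + 14 = 23
  Event 6 (restock 6): 23 + 6 = 29
  Event 7 (restock 33): 29 + 33 = 62
  Event 8 (restock 34): 62 + 34 = 96
  Event 9 (restock 6): 96 + 6 = 102
  Event 10 (return 4): 102 + 4 = 106
  Event 11 (sale 4): sell min(4,106)=4. stock: 106 - 4 = 102. total_sold = 20
Final: stock = 102, total_sold = 20

Stock never reaches 0.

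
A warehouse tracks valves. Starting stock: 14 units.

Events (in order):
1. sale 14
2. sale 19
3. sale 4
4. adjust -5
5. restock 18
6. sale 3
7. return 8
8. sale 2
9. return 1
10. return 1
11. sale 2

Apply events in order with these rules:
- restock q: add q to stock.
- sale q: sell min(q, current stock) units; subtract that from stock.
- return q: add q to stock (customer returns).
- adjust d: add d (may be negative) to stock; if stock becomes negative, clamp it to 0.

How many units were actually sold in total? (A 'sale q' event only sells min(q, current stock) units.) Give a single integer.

Answer: 21

Derivation:
Processing events:
Start: stock = 14
  Event 1 (sale 14): sell min(14,14)=14. stock: 14 - 14 = 0. total_sold = 14
  Event 2 (sale 19): sell min(19,0)=0. stock: 0 - 0 = 0. total_sold = 14
  Event 3 (sale 4): sell min(4,0)=0. stock: 0 - 0 = 0. total_sold = 14
  Event 4 (adjust -5): 0 + -5 = 0 (clamped to 0)
  Event 5 (restock 18): 0 + 18 = 18
  Event 6 (sale 3): sell min(3,18)=3. stock: 18 - 3 = 15. total_sold = 17
  Event 7 (return 8): 15 + 8 = 23
  Event 8 (sale 2): sell min(2,23)=2. stock: 23 - 2 = 21. total_sold = 19
  Event 9 (return 1): 21 + 1 = 22
  Event 10 (return 1): 22 + 1 = 23
  Event 11 (sale 2): sell min(2,23)=2. stock: 23 - 2 = 21. total_sold = 21
Final: stock = 21, total_sold = 21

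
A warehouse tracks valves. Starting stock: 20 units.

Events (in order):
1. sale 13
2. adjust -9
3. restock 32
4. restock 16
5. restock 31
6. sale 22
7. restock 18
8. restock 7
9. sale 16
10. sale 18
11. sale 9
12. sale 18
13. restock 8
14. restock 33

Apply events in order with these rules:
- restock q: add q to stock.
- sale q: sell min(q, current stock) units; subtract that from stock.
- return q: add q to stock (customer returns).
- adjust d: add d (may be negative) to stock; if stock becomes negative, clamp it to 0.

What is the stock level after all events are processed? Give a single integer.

Answer: 62

Derivation:
Processing events:
Start: stock = 20
  Event 1 (sale 13): sell min(13,20)=13. stock: 20 - 13 = 7. total_sold = 13
  Event 2 (adjust -9): 7 + -9 = 0 (clamped to 0)
  Event 3 (restock 32): 0 + 32 = 32
  Event 4 (restock 16): 32 + 16 = 48
  Event 5 (restock 31): 48 + 31 = 79
  Event 6 (sale 22): sell min(22,79)=22. stock: 79 - 22 = 57. total_sold = 35
  Event 7 (restock 18): 57 + 18 = 75
  Event 8 (restock 7): 75 + 7 = 82
  Event 9 (sale 16): sell min(16,82)=16. stock: 82 - 16 = 66. total_sold = 51
  Event 10 (sale 18): sell min(18,66)=18. stock: 66 - 18 = 48. total_sold = 69
  Event 11 (sale 9): sell min(9,48)=9. stock: 48 - 9 = 39. total_sold = 78
  Event 12 (sale 18): sell min(18,39)=18. stock: 39 - 18 = 21. total_sold = 96
  Event 13 (restock 8): 21 + 8 = 29
  Event 14 (restock 33): 29 + 33 = 62
Final: stock = 62, total_sold = 96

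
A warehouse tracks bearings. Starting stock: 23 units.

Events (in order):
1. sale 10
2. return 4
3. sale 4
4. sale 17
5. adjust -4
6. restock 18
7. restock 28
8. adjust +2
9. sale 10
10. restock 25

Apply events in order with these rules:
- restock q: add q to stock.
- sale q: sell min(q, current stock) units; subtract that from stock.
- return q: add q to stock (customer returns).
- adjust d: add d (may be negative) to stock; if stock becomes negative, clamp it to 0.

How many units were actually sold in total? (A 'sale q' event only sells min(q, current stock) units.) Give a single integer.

Processing events:
Start: stock = 23
  Event 1 (sale 10): sell min(10,23)=10. stock: 23 - 10 = 13. total_sold = 10
  Event 2 (return 4): 13 + 4 = 17
  Event 3 (sale 4): sell min(4,17)=4. stock: 17 - 4 = 13. total_sold = 14
  Event 4 (sale 17): sell min(17,13)=13. stock: 13 - 13 = 0. total_sold = 27
  Event 5 (adjust -4): 0 + -4 = 0 (clamped to 0)
  Event 6 (restock 18): 0 + 18 = 18
  Event 7 (restock 28): 18 + 28 = 46
  Event 8 (adjust +2): 46 + 2 = 48
  Event 9 (sale 10): sell min(10,48)=10. stock: 48 - 10 = 38. total_sold = 37
  Event 10 (restock 25): 38 + 25 = 63
Final: stock = 63, total_sold = 37

Answer: 37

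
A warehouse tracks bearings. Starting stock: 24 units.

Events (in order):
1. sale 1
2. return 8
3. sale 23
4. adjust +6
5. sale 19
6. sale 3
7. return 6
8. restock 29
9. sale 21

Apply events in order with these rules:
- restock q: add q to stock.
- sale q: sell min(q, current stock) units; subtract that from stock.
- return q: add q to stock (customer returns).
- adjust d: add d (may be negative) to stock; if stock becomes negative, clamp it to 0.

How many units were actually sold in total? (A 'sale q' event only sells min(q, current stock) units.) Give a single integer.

Answer: 59

Derivation:
Processing events:
Start: stock = 24
  Event 1 (sale 1): sell min(1,24)=1. stock: 24 - 1 = 23. total_sold = 1
  Event 2 (return 8): 23 + 8 = 31
  Event 3 (sale 23): sell min(23,31)=23. stock: 31 - 23 = 8. total_sold = 24
  Event 4 (adjust +6): 8 + 6 = 14
  Event 5 (sale 19): sell min(19,14)=14. stock: 14 - 14 = 0. total_sold = 38
  Event 6 (sale 3): sell min(3,0)=0. stock: 0 - 0 = 0. total_sold = 38
  Event 7 (return 6): 0 + 6 = 6
  Event 8 (restock 29): 6 + 29 = 35
  Event 9 (sale 21): sell min(21,35)=21. stock: 35 - 21 = 14. total_sold = 59
Final: stock = 14, total_sold = 59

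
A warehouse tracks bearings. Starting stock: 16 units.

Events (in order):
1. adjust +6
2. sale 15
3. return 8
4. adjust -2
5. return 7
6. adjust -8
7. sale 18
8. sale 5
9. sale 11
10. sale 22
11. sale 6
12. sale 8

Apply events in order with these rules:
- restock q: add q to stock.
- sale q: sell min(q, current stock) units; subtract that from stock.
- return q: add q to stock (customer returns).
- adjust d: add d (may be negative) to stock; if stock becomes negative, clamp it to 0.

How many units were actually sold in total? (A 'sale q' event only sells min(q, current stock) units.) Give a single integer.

Processing events:
Start: stock = 16
  Event 1 (adjust +6): 16 + 6 = 22
  Event 2 (sale 15): sell min(15,22)=15. stock: 22 - 15 = 7. total_sold = 15
  Event 3 (return 8): 7 + 8 = 15
  Event 4 (adjust -2): 15 + -2 = 13
  Event 5 (return 7): 13 + 7 = 20
  Event 6 (adjust -8): 20 + -8 = 12
  Event 7 (sale 18): sell min(18,12)=12. stock: 12 - 12 = 0. total_sold = 27
  Event 8 (sale 5): sell min(5,0)=0. stock: 0 - 0 = 0. total_sold = 27
  Event 9 (sale 11): sell min(11,0)=0. stock: 0 - 0 = 0. total_sold = 27
  Event 10 (sale 22): sell min(22,0)=0. stock: 0 - 0 = 0. total_sold = 27
  Event 11 (sale 6): sell min(6,0)=0. stock: 0 - 0 = 0. total_sold = 27
  Event 12 (sale 8): sell min(8,0)=0. stock: 0 - 0 = 0. total_sold = 27
Final: stock = 0, total_sold = 27

Answer: 27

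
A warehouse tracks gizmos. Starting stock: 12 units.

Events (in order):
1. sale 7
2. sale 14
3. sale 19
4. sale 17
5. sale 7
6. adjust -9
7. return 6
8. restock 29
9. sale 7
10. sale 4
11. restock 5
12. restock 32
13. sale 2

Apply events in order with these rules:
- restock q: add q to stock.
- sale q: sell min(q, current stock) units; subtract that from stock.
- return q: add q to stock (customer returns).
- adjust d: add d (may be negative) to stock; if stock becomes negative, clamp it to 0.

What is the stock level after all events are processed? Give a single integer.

Processing events:
Start: stock = 12
  Event 1 (sale 7): sell min(7,12)=7. stock: 12 - 7 = 5. total_sold = 7
  Event 2 (sale 14): sell min(14,5)=5. stock: 5 - 5 = 0. total_sold = 12
  Event 3 (sale 19): sell min(19,0)=0. stock: 0 - 0 = 0. total_sold = 12
  Event 4 (sale 17): sell min(17,0)=0. stock: 0 - 0 = 0. total_sold = 12
  Event 5 (sale 7): sell min(7,0)=0. stock: 0 - 0 = 0. total_sold = 12
  Event 6 (adjust -9): 0 + -9 = 0 (clamped to 0)
  Event 7 (return 6): 0 + 6 = 6
  Event 8 (restock 29): 6 + 29 = 35
  Event 9 (sale 7): sell min(7,35)=7. stock: 35 - 7 = 28. total_sold = 19
  Event 10 (sale 4): sell min(4,28)=4. stock: 28 - 4 = 24. total_sold = 23
  Event 11 (restock 5): 24 + 5 = 29
  Event 12 (restock 32): 29 + 32 = 61
  Event 13 (sale 2): sell min(2,61)=2. stock: 61 - 2 = 59. total_sold = 25
Final: stock = 59, total_sold = 25

Answer: 59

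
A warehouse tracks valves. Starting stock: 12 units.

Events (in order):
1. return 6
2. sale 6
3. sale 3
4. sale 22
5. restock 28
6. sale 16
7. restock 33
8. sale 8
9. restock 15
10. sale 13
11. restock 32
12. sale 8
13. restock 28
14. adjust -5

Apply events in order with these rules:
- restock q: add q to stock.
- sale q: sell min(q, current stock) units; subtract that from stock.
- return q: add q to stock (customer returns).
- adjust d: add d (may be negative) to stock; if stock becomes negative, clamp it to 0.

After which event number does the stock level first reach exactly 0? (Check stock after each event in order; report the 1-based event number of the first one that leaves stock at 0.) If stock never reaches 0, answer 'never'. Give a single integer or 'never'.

Answer: 4

Derivation:
Processing events:
Start: stock = 12
  Event 1 (return 6): 12 + 6 = 18
  Event 2 (sale 6): sell min(6,18)=6. stock: 18 - 6 = 12. total_sold = 6
  Event 3 (sale 3): sell min(3,12)=3. stock: 12 - 3 = 9. total_sold = 9
  Event 4 (sale 22): sell min(22,9)=9. stock: 9 - 9 = 0. total_sold = 18
  Event 5 (restock 28): 0 + 28 = 28
  Event 6 (sale 16): sell min(16,28)=16. stock: 28 - 16 = 12. total_sold = 34
  Event 7 (restock 33): 12 + 33 = 45
  Event 8 (sale 8): sell min(8,45)=8. stock: 45 - 8 = 37. total_sold = 42
  Event 9 (restock 15): 37 + 15 = 52
  Event 10 (sale 13): sell min(13,52)=13. stock: 52 - 13 = 39. total_sold = 55
  Event 11 (restock 32): 39 + 32 = 71
  Event 12 (sale 8): sell min(8,71)=8. stock: 71 - 8 = 63. total_sold = 63
  Event 13 (restock 28): 63 + 28 = 91
  Event 14 (adjust -5): 91 + -5 = 86
Final: stock = 86, total_sold = 63

First zero at event 4.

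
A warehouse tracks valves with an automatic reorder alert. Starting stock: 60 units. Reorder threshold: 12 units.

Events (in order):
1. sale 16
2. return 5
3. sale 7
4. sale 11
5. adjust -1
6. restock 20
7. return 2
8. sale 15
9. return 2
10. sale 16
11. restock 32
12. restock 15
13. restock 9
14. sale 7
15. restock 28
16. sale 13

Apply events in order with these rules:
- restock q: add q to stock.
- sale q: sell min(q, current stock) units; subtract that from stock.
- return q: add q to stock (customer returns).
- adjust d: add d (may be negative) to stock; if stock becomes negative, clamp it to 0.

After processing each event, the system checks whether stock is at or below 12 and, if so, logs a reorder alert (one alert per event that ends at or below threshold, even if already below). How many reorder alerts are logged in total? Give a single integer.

Answer: 0

Derivation:
Processing events:
Start: stock = 60
  Event 1 (sale 16): sell min(16,60)=16. stock: 60 - 16 = 44. total_sold = 16
  Event 2 (return 5): 44 + 5 = 49
  Event 3 (sale 7): sell min(7,49)=7. stock: 49 - 7 = 42. total_sold = 23
  Event 4 (sale 11): sell min(11,42)=11. stock: 42 - 11 = 31. total_sold = 34
  Event 5 (adjust -1): 31 + -1 = 30
  Event 6 (restock 20): 30 + 20 = 50
  Event 7 (return 2): 50 + 2 = 52
  Event 8 (sale 15): sell min(15,52)=15. stock: 52 - 15 = 37. total_sold = 49
  Event 9 (return 2): 37 + 2 = 39
  Event 10 (sale 16): sell min(16,39)=16. stock: 39 - 16 = 23. total_sold = 65
  Event 11 (restock 32): 23 + 32 = 55
  Event 12 (restock 15): 55 + 15 = 70
  Event 13 (restock 9): 70 + 9 = 79
  Event 14 (sale 7): sell min(7,79)=7. stock: 79 - 7 = 72. total_sold = 72
  Event 15 (restock 28): 72 + 28 = 100
  Event 16 (sale 13): sell min(13,100)=13. stock: 100 - 13 = 87. total_sold = 85
Final: stock = 87, total_sold = 85

Checking against threshold 12:
  After event 1: stock=44 > 12
  After event 2: stock=49 > 12
  After event 3: stock=42 > 12
  After event 4: stock=31 > 12
  After event 5: stock=30 > 12
  After event 6: stock=50 > 12
  After event 7: stock=52 > 12
  After event 8: stock=37 > 12
  After event 9: stock=39 > 12
  After event 10: stock=23 > 12
  After event 11: stock=55 > 12
  After event 12: stock=70 > 12
  After event 13: stock=79 > 12
  After event 14: stock=72 > 12
  After event 15: stock=100 > 12
  After event 16: stock=87 > 12
Alert events: []. Count = 0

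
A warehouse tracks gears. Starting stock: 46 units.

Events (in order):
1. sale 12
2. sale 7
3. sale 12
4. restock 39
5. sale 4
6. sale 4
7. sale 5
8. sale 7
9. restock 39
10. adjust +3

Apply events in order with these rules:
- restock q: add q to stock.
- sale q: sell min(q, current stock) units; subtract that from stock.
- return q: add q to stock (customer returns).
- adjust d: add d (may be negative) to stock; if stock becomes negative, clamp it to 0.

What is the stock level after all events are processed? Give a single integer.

Answer: 76

Derivation:
Processing events:
Start: stock = 46
  Event 1 (sale 12): sell min(12,46)=12. stock: 46 - 12 = 34. total_sold = 12
  Event 2 (sale 7): sell min(7,34)=7. stock: 34 - 7 = 27. total_sold = 19
  Event 3 (sale 12): sell min(12,27)=12. stock: 27 - 12 = 15. total_sold = 31
  Event 4 (restock 39): 15 + 39 = 54
  Event 5 (sale 4): sell min(4,54)=4. stock: 54 - 4 = 50. total_sold = 35
  Event 6 (sale 4): sell min(4,50)=4. stock: 50 - 4 = 46. total_sold = 39
  Event 7 (sale 5): sell min(5,46)=5. stock: 46 - 5 = 41. total_sold = 44
  Event 8 (sale 7): sell min(7,41)=7. stock: 41 - 7 = 34. total_sold = 51
  Event 9 (restock 39): 34 + 39 = 73
  Event 10 (adjust +3): 73 + 3 = 76
Final: stock = 76, total_sold = 51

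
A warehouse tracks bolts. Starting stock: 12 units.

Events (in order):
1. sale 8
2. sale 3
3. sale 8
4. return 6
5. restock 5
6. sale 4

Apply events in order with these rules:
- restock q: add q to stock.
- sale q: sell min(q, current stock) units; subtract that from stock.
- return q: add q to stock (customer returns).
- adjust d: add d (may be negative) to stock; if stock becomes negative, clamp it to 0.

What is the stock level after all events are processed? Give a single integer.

Answer: 7

Derivation:
Processing events:
Start: stock = 12
  Event 1 (sale 8): sell min(8,12)=8. stock: 12 - 8 = 4. total_sold = 8
  Event 2 (sale 3): sell min(3,4)=3. stock: 4 - 3 = 1. total_sold = 11
  Event 3 (sale 8): sell min(8,1)=1. stock: 1 - 1 = 0. total_sold = 12
  Event 4 (return 6): 0 + 6 = 6
  Event 5 (restock 5): 6 + 5 = 11
  Event 6 (sale 4): sell min(4,11)=4. stock: 11 - 4 = 7. total_sold = 16
Final: stock = 7, total_sold = 16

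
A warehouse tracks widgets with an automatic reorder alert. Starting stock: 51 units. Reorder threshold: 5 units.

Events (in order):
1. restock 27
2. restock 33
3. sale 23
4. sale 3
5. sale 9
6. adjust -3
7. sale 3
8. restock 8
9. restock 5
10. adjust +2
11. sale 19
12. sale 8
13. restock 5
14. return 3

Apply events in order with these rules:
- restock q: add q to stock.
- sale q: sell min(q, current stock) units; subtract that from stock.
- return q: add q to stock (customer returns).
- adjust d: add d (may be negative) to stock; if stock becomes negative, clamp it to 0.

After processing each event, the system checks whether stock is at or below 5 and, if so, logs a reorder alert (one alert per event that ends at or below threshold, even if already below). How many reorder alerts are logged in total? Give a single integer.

Processing events:
Start: stock = 51
  Event 1 (restock 27): 51 + 27 = 78
  Event 2 (restock 33): 78 + 33 = 111
  Event 3 (sale 23): sell min(23,111)=23. stock: 111 - 23 = 88. total_sold = 23
  Event 4 (sale 3): sell min(3,88)=3. stock: 88 - 3 = 85. total_sold = 26
  Event 5 (sale 9): sell min(9,85)=9. stock: 85 - 9 = 76. total_sold = 35
  Event 6 (adjust -3): 76 + -3 = 73
  Event 7 (sale 3): sell min(3,73)=3. stock: 73 - 3 = 70. total_sold = 38
  Event 8 (restock 8): 70 + 8 = 78
  Event 9 (restock 5): 78 + 5 = 83
  Event 10 (adjust +2): 83 + 2 = 85
  Event 11 (sale 19): sell min(19,85)=19. stock: 85 - 19 = 66. total_sold = 57
  Event 12 (sale 8): sell min(8,66)=8. stock: 66 - 8 = 58. total_sold = 65
  Event 13 (restock 5): 58 + 5 = 63
  Event 14 (return 3): 63 + 3 = 66
Final: stock = 66, total_sold = 65

Checking against threshold 5:
  After event 1: stock=78 > 5
  After event 2: stock=111 > 5
  After event 3: stock=88 > 5
  After event 4: stock=85 > 5
  After event 5: stock=76 > 5
  After event 6: stock=73 > 5
  After event 7: stock=70 > 5
  After event 8: stock=78 > 5
  After event 9: stock=83 > 5
  After event 10: stock=85 > 5
  After event 11: stock=66 > 5
  After event 12: stock=58 > 5
  After event 13: stock=63 > 5
  After event 14: stock=66 > 5
Alert events: []. Count = 0

Answer: 0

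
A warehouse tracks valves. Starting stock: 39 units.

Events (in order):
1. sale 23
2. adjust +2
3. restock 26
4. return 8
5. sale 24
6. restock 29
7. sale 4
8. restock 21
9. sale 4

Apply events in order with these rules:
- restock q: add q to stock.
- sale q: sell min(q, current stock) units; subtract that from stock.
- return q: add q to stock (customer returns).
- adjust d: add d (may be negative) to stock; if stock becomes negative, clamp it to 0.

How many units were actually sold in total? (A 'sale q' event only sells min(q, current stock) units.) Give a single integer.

Answer: 55

Derivation:
Processing events:
Start: stock = 39
  Event 1 (sale 23): sell min(23,39)=23. stock: 39 - 23 = 16. total_sold = 23
  Event 2 (adjust +2): 16 + 2 = 18
  Event 3 (restock 26): 18 + 26 = 44
  Event 4 (return 8): 44 + 8 = 52
  Event 5 (sale 24): sell min(24,52)=24. stock: 52 - 24 = 28. total_sold = 47
  Event 6 (restock 29): 28 + 29 = 57
  Event 7 (sale 4): sell min(4,57)=4. stock: 57 - 4 = 53. total_sold = 51
  Event 8 (restock 21): 53 + 21 = 74
  Event 9 (sale 4): sell min(4,74)=4. stock: 74 - 4 = 70. total_sold = 55
Final: stock = 70, total_sold = 55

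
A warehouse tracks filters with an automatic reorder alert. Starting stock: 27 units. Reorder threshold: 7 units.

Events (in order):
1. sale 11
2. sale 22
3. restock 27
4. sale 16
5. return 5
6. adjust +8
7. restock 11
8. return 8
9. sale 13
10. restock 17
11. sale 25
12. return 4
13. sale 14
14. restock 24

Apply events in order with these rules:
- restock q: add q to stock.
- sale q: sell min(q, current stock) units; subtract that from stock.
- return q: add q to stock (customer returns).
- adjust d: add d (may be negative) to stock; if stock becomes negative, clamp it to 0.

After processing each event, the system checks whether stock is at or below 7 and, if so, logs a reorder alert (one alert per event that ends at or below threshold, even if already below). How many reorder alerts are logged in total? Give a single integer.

Answer: 1

Derivation:
Processing events:
Start: stock = 27
  Event 1 (sale 11): sell min(11,27)=11. stock: 27 - 11 = 16. total_sold = 11
  Event 2 (sale 22): sell min(22,16)=16. stock: 16 - 16 = 0. total_sold = 27
  Event 3 (restock 27): 0 + 27 = 27
  Event 4 (sale 16): sell min(16,27)=16. stock: 27 - 16 = 11. total_sold = 43
  Event 5 (return 5): 11 + 5 = 16
  Event 6 (adjust +8): 16 + 8 = 24
  Event 7 (restock 11): 24 + 11 = 35
  Event 8 (return 8): 35 + 8 = 43
  Event 9 (sale 13): sell min(13,43)=13. stock: 43 - 13 = 30. total_sold = 56
  Event 10 (restock 17): 30 + 17 = 47
  Event 11 (sale 25): sell min(25,47)=25. stock: 47 - 25 = 22. total_sold = 81
  Event 12 (return 4): 22 + 4 = 26
  Event 13 (sale 14): sell min(14,26)=14. stock: 26 - 14 = 12. total_sold = 95
  Event 14 (restock 24): 12 + 24 = 36
Final: stock = 36, total_sold = 95

Checking against threshold 7:
  After event 1: stock=16 > 7
  After event 2: stock=0 <= 7 -> ALERT
  After event 3: stock=27 > 7
  After event 4: stock=11 > 7
  After event 5: stock=16 > 7
  After event 6: stock=24 > 7
  After event 7: stock=35 > 7
  After event 8: stock=43 > 7
  After event 9: stock=30 > 7
  After event 10: stock=47 > 7
  After event 11: stock=22 > 7
  After event 12: stock=26 > 7
  After event 13: stock=12 > 7
  After event 14: stock=36 > 7
Alert events: [2]. Count = 1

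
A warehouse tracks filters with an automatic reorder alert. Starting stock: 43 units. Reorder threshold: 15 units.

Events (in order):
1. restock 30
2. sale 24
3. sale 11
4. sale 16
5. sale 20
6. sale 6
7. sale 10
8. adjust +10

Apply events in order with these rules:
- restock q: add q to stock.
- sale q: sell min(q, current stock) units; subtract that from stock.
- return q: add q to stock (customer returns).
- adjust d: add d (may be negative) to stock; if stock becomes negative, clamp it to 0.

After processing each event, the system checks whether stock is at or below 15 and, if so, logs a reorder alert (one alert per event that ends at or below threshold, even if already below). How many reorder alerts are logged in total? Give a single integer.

Processing events:
Start: stock = 43
  Event 1 (restock 30): 43 + 30 = 73
  Event 2 (sale 24): sell min(24,73)=24. stock: 73 - 24 = 49. total_sold = 24
  Event 3 (sale 11): sell min(11,49)=11. stock: 49 - 11 = 38. total_sold = 35
  Event 4 (sale 16): sell min(16,38)=16. stock: 38 - 16 = 22. total_sold = 51
  Event 5 (sale 20): sell min(20,22)=20. stock: 22 - 20 = 2. total_sold = 71
  Event 6 (sale 6): sell min(6,2)=2. stock: 2 - 2 = 0. total_sold = 73
  Event 7 (sale 10): sell min(10,0)=0. stock: 0 - 0 = 0. total_sold = 73
  Event 8 (adjust +10): 0 + 10 = 10
Final: stock = 10, total_sold = 73

Checking against threshold 15:
  After event 1: stock=73 > 15
  After event 2: stock=49 > 15
  After event 3: stock=38 > 15
  After event 4: stock=22 > 15
  After event 5: stock=2 <= 15 -> ALERT
  After event 6: stock=0 <= 15 -> ALERT
  After event 7: stock=0 <= 15 -> ALERT
  After event 8: stock=10 <= 15 -> ALERT
Alert events: [5, 6, 7, 8]. Count = 4

Answer: 4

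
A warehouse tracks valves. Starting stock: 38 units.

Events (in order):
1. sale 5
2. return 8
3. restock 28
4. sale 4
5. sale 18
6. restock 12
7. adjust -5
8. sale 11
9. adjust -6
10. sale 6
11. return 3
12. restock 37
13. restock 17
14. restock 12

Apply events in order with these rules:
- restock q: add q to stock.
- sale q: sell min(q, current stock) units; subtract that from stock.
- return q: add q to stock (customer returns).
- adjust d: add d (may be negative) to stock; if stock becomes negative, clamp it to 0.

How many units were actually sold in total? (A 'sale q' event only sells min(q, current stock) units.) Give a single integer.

Processing events:
Start: stock = 38
  Event 1 (sale 5): sell min(5,38)=5. stock: 38 - 5 = 33. total_sold = 5
  Event 2 (return 8): 33 + 8 = 41
  Event 3 (restock 28): 41 + 28 = 69
  Event 4 (sale 4): sell min(4,69)=4. stock: 69 - 4 = 65. total_sold = 9
  Event 5 (sale 18): sell min(18,65)=18. stock: 65 - 18 = 47. total_sold = 27
  Event 6 (restock 12): 47 + 12 = 59
  Event 7 (adjust -5): 59 + -5 = 54
  Event 8 (sale 11): sell min(11,54)=11. stock: 54 - 11 = 43. total_sold = 38
  Event 9 (adjust -6): 43 + -6 = 37
  Event 10 (sale 6): sell min(6,37)=6. stock: 37 - 6 = 31. total_sold = 44
  Event 11 (return 3): 31 + 3 = 34
  Event 12 (restock 37): 34 + 37 = 71
  Event 13 (restock 17): 71 + 17 = 88
  Event 14 (restock 12): 88 + 12 = 100
Final: stock = 100, total_sold = 44

Answer: 44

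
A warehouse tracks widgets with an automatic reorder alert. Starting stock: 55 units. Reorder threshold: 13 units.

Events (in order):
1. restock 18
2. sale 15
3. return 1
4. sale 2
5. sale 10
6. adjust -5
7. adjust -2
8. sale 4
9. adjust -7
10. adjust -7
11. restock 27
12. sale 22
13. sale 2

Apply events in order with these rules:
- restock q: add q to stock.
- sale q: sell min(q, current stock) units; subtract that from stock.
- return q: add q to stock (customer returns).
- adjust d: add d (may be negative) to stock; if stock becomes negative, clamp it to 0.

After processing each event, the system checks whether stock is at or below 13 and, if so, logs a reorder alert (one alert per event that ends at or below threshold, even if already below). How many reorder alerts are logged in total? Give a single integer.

Answer: 0

Derivation:
Processing events:
Start: stock = 55
  Event 1 (restock 18): 55 + 18 = 73
  Event 2 (sale 15): sell min(15,73)=15. stock: 73 - 15 = 58. total_sold = 15
  Event 3 (return 1): 58 + 1 = 59
  Event 4 (sale 2): sell min(2,59)=2. stock: 59 - 2 = 57. total_sold = 17
  Event 5 (sale 10): sell min(10,57)=10. stock: 57 - 10 = 47. total_sold = 27
  Event 6 (adjust -5): 47 + -5 = 42
  Event 7 (adjust -2): 42 + -2 = 40
  Event 8 (sale 4): sell min(4,40)=4. stock: 40 - 4 = 36. total_sold = 31
  Event 9 (adjust -7): 36 + -7 = 29
  Event 10 (adjust -7): 29 + -7 = 22
  Event 11 (restock 27): 22 + 27 = 49
  Event 12 (sale 22): sell min(22,49)=22. stock: 49 - 22 = 27. total_sold = 53
  Event 13 (sale 2): sell min(2,27)=2. stock: 27 - 2 = 25. total_sold = 55
Final: stock = 25, total_sold = 55

Checking against threshold 13:
  After event 1: stock=73 > 13
  After event 2: stock=58 > 13
  After event 3: stock=59 > 13
  After event 4: stock=57 > 13
  After event 5: stock=47 > 13
  After event 6: stock=42 > 13
  After event 7: stock=40 > 13
  After event 8: stock=36 > 13
  After event 9: stock=29 > 13
  After event 10: stock=22 > 13
  After event 11: stock=49 > 13
  After event 12: stock=27 > 13
  After event 13: stock=25 > 13
Alert events: []. Count = 0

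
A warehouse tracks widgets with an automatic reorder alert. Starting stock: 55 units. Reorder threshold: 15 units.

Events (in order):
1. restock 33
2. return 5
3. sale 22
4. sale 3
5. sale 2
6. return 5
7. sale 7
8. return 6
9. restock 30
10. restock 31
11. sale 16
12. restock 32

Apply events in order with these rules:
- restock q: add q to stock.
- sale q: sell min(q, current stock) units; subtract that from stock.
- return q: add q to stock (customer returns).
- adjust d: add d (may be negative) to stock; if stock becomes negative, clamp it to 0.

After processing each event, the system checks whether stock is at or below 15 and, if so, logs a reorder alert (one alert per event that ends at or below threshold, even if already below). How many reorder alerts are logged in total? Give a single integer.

Answer: 0

Derivation:
Processing events:
Start: stock = 55
  Event 1 (restock 33): 55 + 33 = 88
  Event 2 (return 5): 88 + 5 = 93
  Event 3 (sale 22): sell min(22,93)=22. stock: 93 - 22 = 71. total_sold = 22
  Event 4 (sale 3): sell min(3,71)=3. stock: 71 - 3 = 68. total_sold = 25
  Event 5 (sale 2): sell min(2,68)=2. stock: 68 - 2 = 66. total_sold = 27
  Event 6 (return 5): 66 + 5 = 71
  Event 7 (sale 7): sell min(7,71)=7. stock: 71 - 7 = 64. total_sold = 34
  Event 8 (return 6): 64 + 6 = 70
  Event 9 (restock 30): 70 + 30 = 100
  Event 10 (restock 31): 100 + 31 = 131
  Event 11 (sale 16): sell min(16,131)=16. stock: 131 - 16 = 115. total_sold = 50
  Event 12 (restock 32): 115 + 32 = 147
Final: stock = 147, total_sold = 50

Checking against threshold 15:
  After event 1: stock=88 > 15
  After event 2: stock=93 > 15
  After event 3: stock=71 > 15
  After event 4: stock=68 > 15
  After event 5: stock=66 > 15
  After event 6: stock=71 > 15
  After event 7: stock=64 > 15
  After event 8: stock=70 > 15
  After event 9: stock=100 > 15
  After event 10: stock=131 > 15
  After event 11: stock=115 > 15
  After event 12: stock=147 > 15
Alert events: []. Count = 0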